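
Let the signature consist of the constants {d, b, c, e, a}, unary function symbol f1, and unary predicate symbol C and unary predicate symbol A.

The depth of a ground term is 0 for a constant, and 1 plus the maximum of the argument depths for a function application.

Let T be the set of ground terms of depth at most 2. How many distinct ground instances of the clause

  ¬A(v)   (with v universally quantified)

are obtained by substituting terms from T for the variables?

Ground terms of depth ≤ 2:
  Let N_k = |{terms of depth ≤ k}|. Then N_0 = 5 and N_k = 5 + N_{k-1} for k ≥ 1 (one summand per function symbol, arity giving the exponent).
  N_0 = 5
  N_1 = 5 + 5 = 10
  N_2 = 5 + 10 = 15
So there are 15 ground terms available for substitution.
There is 1 variable to instantiate (v),  occurring in at least one literal, so different choices give different ground instances.
Number of ground instances = 15.

15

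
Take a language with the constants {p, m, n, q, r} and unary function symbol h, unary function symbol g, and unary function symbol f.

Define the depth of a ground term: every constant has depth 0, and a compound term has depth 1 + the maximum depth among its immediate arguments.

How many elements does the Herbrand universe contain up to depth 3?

Write N_k for the number of ground terms of depth ≤ k. A term of depth ≤ k is either a constant or a function symbol applied to arguments of depth ≤ k−1, so N_k = 5 + N_{k-1} + N_{k-1} + N_{k-1}.
N_0 = 5
N_1 = 5 + 5 + 5 + 5 = 20
N_2 = 5 + 20 + 20 + 20 = 65
N_3 = 5 + 65 + 65 + 65 = 200

200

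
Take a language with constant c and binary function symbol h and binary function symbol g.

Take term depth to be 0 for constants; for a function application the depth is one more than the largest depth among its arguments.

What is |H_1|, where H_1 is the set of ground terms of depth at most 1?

Write N_k for the number of ground terms of depth ≤ k. A term of depth ≤ k is either a constant or a function symbol applied to arguments of depth ≤ k−1, so N_k = 1 + N_{k-1}^2 + N_{k-1}^2.
N_0 = 1
N_1 = 1 + 1^2 + 1^2 = 3

3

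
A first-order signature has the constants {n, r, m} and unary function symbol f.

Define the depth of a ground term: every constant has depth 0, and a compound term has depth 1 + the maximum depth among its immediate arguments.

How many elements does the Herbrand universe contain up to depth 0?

3

Let N_k count ground terms of depth at most k. Each non-constant term of depth ≤ k is some function symbol applied to depth-≤(k−1) arguments, giving N_k = 3 + N_{k-1}.
N_0 = 3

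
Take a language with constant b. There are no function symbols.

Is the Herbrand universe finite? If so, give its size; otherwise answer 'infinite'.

There are no function symbols, so the only ground term is the single constant.
The Herbrand universe is {b}, finite with 1 element.

1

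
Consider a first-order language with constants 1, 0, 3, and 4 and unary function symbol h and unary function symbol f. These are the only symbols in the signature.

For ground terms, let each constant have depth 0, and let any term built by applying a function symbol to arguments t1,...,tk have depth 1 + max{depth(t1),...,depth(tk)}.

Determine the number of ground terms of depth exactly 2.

Write N_k for the number of ground terms of depth ≤ k. A term of depth ≤ k is either a constant or a function symbol applied to arguments of depth ≤ k−1, so N_k = 4 + N_{k-1} + N_{k-1}.
N_0 = 4
N_1 = 4 + 4 + 4 = 12
N_2 = 4 + 12 + 12 = 28
Terms of depth exactly 2: N_2 − N_1 = 28 − 12 = 16.

16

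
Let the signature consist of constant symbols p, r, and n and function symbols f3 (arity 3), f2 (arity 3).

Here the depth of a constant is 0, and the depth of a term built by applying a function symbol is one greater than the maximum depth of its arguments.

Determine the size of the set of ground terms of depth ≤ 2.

Let N_k count ground terms of depth at most k. Each non-constant term of depth ≤ k is some function symbol applied to depth-≤(k−1) arguments, giving N_k = 3 + N_{k-1}^3 + N_{k-1}^3.
N_0 = 3
N_1 = 3 + 3^3 + 3^3 = 57
N_2 = 3 + 57^3 + 57^3 = 370389

370389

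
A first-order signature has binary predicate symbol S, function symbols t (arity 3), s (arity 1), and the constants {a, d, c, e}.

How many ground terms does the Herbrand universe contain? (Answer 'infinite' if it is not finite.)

infinite

The signature has at least one function symbol (t, arity 3) and at least one constant (a).
Iterating t gives infinitely many distinct ground terms: a, t(a, a, a), t(t(a, a, a), t(a, a, a), t(a, a, a)), ...
So the Herbrand universe is infinite.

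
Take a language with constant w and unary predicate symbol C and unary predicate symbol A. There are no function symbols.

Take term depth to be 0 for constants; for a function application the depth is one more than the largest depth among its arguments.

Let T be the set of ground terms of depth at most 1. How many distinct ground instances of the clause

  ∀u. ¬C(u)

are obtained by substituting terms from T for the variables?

1

Ground terms of depth ≤ 1:
  With no function symbols every ground term is a constant, so there is exactly 1 ground term at every depth bound.
  N_0 = 1
  N_1 = 1
So there is exactly 1 ground term available for substitution.
The body mentions the single quantified variable u; since ground terms form a free algebra, no two substitutions collapse to the same formula.
Number of ground instances = 1.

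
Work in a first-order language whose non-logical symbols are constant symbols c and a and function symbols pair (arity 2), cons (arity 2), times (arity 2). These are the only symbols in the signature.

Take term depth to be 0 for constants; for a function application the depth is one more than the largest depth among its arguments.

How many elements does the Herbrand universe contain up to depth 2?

Let N_k = |{terms of depth ≤ k}|. Then N_0 = 2 and N_k = 2 + N_{k-1}^2 + N_{k-1}^2 + N_{k-1}^2 for k ≥ 1 (one summand per function symbol, arity giving the exponent).
N_0 = 2
N_1 = 2 + 2^2 + 2^2 + 2^2 = 14
N_2 = 2 + 14^2 + 14^2 + 14^2 = 590

590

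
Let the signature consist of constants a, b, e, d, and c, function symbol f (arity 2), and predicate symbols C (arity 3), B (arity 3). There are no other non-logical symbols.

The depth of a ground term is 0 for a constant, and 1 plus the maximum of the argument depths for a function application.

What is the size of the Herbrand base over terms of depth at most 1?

First count ground terms of depth ≤ 1.
If N_k denotes the number of depth-≤k ground terms, the 5 constants give N_0 = 5, and each function symbol of arity r contributes N_{k-1}^r new terms at level k: N_k = 5 + N_{k-1}^2.
N_0 = 5
N_1 = 5 + 5^2 = 30
So |H| = 30.
For each predicate symbol, the number of ground atoms is |H| raised to its arity; summing:
  C: 30^3 = 27000;  B: 30^3 = 27000
Total ground atoms: 27000 + 27000 = 54000.

54000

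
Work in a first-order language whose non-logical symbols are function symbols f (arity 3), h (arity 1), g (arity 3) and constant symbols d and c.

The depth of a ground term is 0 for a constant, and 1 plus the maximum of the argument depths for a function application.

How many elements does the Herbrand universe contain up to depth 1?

20

If N_k denotes the number of depth-≤k ground terms, the 2 constants give N_0 = 2, and each function symbol of arity r contributes N_{k-1}^r new terms at level k: N_k = 2 + N_{k-1}^3 + N_{k-1} + N_{k-1}^3.
N_0 = 2
N_1 = 2 + 2^3 + 2 + 2^3 = 20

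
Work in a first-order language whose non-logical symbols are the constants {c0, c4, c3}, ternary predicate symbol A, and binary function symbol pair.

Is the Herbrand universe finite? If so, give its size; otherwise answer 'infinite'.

The signature has at least one function symbol (pair, arity 2) and at least one constant (c0).
Iterating pair gives infinitely many distinct ground terms: c0, pair(c0, c0), pair(pair(c0, c0), pair(c0, c0)), ...
So the Herbrand universe is infinite.

infinite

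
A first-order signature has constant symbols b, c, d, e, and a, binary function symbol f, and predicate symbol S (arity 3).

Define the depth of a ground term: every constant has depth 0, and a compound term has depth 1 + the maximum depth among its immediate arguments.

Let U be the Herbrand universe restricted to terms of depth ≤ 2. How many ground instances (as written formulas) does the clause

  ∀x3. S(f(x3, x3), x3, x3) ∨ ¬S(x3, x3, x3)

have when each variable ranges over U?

Ground terms of depth ≤ 2:
  Write N_k for the number of ground terms of depth ≤ k. A term of depth ≤ k is either a constant or a function symbol applied to arguments of depth ≤ k−1, so N_k = 5 + N_{k-1}^2.
  N_0 = 5
  N_1 = 5 + 5^2 = 30
  N_2 = 5 + 30^2 = 905
So there are 905 ground terms available for substitution.
The clause has 1 distinct variable (x3), which appears in the body. In the free term algebra distinct substitutions yield syntactically distinct ground instances.
Number of ground instances = 905.

905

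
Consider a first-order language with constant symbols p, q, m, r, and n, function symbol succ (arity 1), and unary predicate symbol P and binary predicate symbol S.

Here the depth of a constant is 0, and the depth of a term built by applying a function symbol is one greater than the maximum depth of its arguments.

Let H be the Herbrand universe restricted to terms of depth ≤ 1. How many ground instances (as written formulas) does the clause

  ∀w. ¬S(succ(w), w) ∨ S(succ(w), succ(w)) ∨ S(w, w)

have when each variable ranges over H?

10

Ground terms of depth ≤ 1:
  If N_k denotes the number of depth-≤k ground terms, the 5 constants give N_0 = 5, and each function symbol of arity r contributes N_{k-1}^r new terms at level k: N_k = 5 + N_{k-1}.
  N_0 = 5
  N_1 = 5 + 5 = 10
So there are 10 ground terms available for substitution.
The clause has 1 distinct variable (w), which appears in the body. In the free term algebra distinct substitutions yield syntactically distinct ground instances.
Number of ground instances = 10.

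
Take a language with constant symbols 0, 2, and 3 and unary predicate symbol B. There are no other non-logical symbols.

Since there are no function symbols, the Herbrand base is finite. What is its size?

3

With no function symbols, the Herbrand universe is just the 3 constants.
Ground atoms per predicate: B: 3.
Herbrand base size = 3 = 3.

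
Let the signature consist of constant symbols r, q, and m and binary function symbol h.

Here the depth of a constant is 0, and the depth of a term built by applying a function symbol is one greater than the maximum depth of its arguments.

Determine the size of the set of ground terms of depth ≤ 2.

Let N_k = |{terms of depth ≤ k}|. Then N_0 = 3 and N_k = 3 + N_{k-1}^2 for k ≥ 1 (one summand per function symbol, arity giving the exponent).
N_0 = 3
N_1 = 3 + 3^2 = 12
N_2 = 3 + 12^2 = 147

147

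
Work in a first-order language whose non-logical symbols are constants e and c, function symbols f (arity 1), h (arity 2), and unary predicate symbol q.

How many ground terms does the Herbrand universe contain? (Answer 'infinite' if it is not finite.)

The signature has at least one function symbol (f, arity 1) and at least one constant (e).
Iterating f gives infinitely many distinct ground terms: e, f(e), f(f(e)), ...
So the Herbrand universe is infinite.

infinite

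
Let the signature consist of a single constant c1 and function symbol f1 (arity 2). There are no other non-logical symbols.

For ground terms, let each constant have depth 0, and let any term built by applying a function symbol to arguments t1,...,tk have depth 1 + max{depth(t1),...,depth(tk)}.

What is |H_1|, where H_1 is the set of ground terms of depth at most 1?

2

Write N_k for the number of ground terms of depth ≤ k. A term of depth ≤ k is either a constant or a function symbol applied to arguments of depth ≤ k−1, so N_k = 1 + N_{k-1}^2.
N_0 = 1
N_1 = 1 + 1^2 = 2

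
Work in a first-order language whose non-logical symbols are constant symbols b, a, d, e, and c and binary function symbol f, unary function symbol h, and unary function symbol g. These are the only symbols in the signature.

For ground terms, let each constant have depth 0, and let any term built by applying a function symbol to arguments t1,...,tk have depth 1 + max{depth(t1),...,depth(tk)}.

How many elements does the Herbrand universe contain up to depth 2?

Count level by level. With function symbols f/2, h/1, g/1, the terms of depth ≤ k are the 5 constants together with each function applied to depth-≤(k−1) tuples, so N_k = 5 + N_{k-1}^2 + N_{k-1} + N_{k-1}.
N_0 = 5
N_1 = 5 + 5^2 + 5 + 5 = 40
N_2 = 5 + 40^2 + 40 + 40 = 1685

1685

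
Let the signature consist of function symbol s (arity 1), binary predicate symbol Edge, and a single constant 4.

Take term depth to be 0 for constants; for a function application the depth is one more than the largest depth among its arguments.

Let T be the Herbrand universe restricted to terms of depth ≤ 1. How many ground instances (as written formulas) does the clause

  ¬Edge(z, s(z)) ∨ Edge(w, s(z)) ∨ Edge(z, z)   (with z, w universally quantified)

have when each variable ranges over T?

4

Ground terms of depth ≤ 1:
  If N_k denotes the number of depth-≤k ground terms, the 1 constant gives N_0 = 1, and each function symbol of arity r contributes N_{k-1}^r new terms at level k: N_k = 1 + N_{k-1}.
  N_0 = 1
  N_1 = 1 + 1 = 2
  Explicitly: 4, s(4).
So there are 2 ground terms available for substitution.
The clause has 2 distinct variables (z, w), each appearing in the body. In the free term algebra distinct substitutions yield syntactically distinct ground instances.
Number of ground instances = 2^2 = 4.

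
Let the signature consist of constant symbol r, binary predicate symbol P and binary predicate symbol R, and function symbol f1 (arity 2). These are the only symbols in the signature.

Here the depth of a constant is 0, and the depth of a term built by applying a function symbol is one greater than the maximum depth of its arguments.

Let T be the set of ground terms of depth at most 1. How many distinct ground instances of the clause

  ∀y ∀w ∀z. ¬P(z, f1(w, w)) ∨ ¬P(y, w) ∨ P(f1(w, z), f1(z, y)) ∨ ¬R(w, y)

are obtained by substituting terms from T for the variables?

8

Ground terms of depth ≤ 1:
  Let N_k = |{terms of depth ≤ k}|. Then N_0 = 1 and N_k = 1 + N_{k-1}^2 for k ≥ 1 (one summand per function symbol, arity giving the exponent).
  N_0 = 1
  N_1 = 1 + 1^2 = 2
  Explicitly: r, f1(r, r).
So there are 2 ground terms available for substitution.
The body mentions every one of the 3 quantified variables; since ground terms form a free algebra, no two substitutions collapse to the same formula.
Number of ground instances = 2^3 = 8.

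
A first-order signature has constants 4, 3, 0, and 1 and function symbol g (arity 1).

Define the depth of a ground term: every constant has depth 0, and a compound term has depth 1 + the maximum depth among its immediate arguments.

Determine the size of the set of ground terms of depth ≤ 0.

4

If N_k denotes the number of depth-≤k ground terms, the 4 constants give N_0 = 4, and each function symbol of arity r contributes N_{k-1}^r new terms at level k: N_k = 4 + N_{k-1}.
N_0 = 4
Explicitly: 4, 3, 0, 1.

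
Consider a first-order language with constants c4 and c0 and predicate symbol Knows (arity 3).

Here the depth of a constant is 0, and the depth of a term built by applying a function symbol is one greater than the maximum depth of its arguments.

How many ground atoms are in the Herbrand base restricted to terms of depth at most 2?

8

First count ground terms of depth ≤ 2.
With no function symbols every ground term is a constant, so there are exactly 2 ground terms at every depth bound.
N_0 = 2
N_1 = 2
N_2 = 2
So |H| = 2.
A ground atom is a predicate applied to a tuple of terms from H, so the count is the sum over predicates of |H|^arity:
  Knows: 2^3 = 8
Total ground atoms: 8.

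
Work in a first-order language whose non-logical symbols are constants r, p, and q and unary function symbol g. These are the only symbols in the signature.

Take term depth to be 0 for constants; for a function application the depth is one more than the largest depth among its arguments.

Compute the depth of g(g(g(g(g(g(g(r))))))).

depth(g(r)) = 1 + depth(r) = 1 + 0 = 1
depth(g(g(r))) = 1 + depth(g(r)) = 1 + 1 = 2
depth(g(g(g(r)))) = 1 + depth(g(g(r))) = 1 + 2 = 3
depth(g(g(g(g(r))))) = 1 + depth(g(g(g(r)))) = 1 + 3 = 4
depth(g(g(g(g(g(r)))))) = 1 + depth(g(g(g(g(r))))) = 1 + 4 = 5
depth(g(g(g(g(g(g(r))))))) = 1 + depth(g(g(g(g(g(r)))))) = 1 + 5 = 6
depth(g(g(g(g(g(g(g(r)))))))) = 1 + depth(g(g(g(g(g(g(r))))))) = 1 + 6 = 7

7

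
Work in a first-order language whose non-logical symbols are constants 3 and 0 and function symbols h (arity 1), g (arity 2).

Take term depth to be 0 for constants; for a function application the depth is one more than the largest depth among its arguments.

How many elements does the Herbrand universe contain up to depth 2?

74

Count level by level. With function symbols h/1, g/2, the terms of depth ≤ k are the 2 constants together with each function applied to depth-≤(k−1) tuples, so N_k = 2 + N_{k-1} + N_{k-1}^2.
N_0 = 2
N_1 = 2 + 2 + 2^2 = 8
N_2 = 2 + 8 + 8^2 = 74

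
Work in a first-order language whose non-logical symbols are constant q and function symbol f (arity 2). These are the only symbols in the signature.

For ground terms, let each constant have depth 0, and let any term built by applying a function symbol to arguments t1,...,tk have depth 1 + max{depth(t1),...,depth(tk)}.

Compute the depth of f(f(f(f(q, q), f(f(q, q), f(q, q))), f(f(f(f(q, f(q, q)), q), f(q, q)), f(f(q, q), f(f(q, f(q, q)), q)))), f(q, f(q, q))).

depth(f(q, q)) = 1 + max(0, 0) = 1
depth(f(f(q, q), f(q, q))) = 1 + max(1, 1) = 2
depth(f(f(q, q), f(f(q, q), f(q, q)))) = 1 + max(1, 2) = 3
depth(f(q, f(q, q))) = 1 + max(0, 1) = 2
depth(f(f(q, f(q, q)), q)) = 1 + max(2, 0) = 3
depth(f(f(f(q, f(q, q)), q), f(q, q))) = 1 + max(3, 1) = 4
depth(f(f(q, q), f(f(q, f(q, q)), q))) = 1 + max(1, 3) = 4
depth(f(f(f(f(q, f(q, q)), q), f(q, q)), f(f(q, q), f(f(q, f(q, q)), q)))) = 1 + max(4, 4) = 5
depth(f(f(f(q, q), f(f(q, q), f(q, q))), f(f(f(f(q, f(q, q)), q), f(q, q)), f(f(q, q), f(f(q, f(q, q)), q))))) = 1 + max(3, 5) = 6
depth(f(f(f(f(q, q), f(f(q, q), f(q, q))), f(f(f(f(q, f(q, q)), q), f(q, q)), f(f(q, q), f(f(q, f(q, q)), q)))), f(q, f(q, q)))) = 1 + max(6, 2) = 7

7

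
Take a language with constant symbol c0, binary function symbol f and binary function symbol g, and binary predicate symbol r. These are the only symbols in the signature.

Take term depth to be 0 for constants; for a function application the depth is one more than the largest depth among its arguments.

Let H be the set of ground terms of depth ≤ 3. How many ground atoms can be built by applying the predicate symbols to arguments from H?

522729

First count ground terms of depth ≤ 3.
If N_k denotes the number of depth-≤k ground terms, the 1 constant gives N_0 = 1, and each function symbol of arity r contributes N_{k-1}^r new terms at level k: N_k = 1 + N_{k-1}^2 + N_{k-1}^2.
N_0 = 1
N_1 = 1 + 1^2 + 1^2 = 3
N_2 = 1 + 3^2 + 3^2 = 19
N_3 = 1 + 19^2 + 19^2 = 723
So |H| = 723.
Ground atoms are formed by filling each argument slot of a predicate with a term from H, so an r-ary predicate gives |H|^r atoms:
  r: 723^2 = 522729
Total ground atoms: 522729.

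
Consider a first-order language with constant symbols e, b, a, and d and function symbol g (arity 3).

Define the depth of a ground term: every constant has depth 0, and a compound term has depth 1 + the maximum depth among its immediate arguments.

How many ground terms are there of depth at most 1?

Let N_k count ground terms of depth at most k. Each non-constant term of depth ≤ k is some function symbol applied to depth-≤(k−1) arguments, giving N_k = 4 + N_{k-1}^3.
N_0 = 4
N_1 = 4 + 4^3 = 68

68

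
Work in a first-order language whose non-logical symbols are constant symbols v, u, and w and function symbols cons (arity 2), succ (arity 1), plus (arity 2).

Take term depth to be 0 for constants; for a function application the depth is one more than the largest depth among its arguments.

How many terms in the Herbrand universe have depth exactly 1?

21

Let N_k = |{terms of depth ≤ k}|. Then N_0 = 3 and N_k = 3 + N_{k-1}^2 + N_{k-1} + N_{k-1}^2 for k ≥ 1 (one summand per function symbol, arity giving the exponent).
N_0 = 3
N_1 = 3 + 3^2 + 3 + 3^2 = 24
Terms of depth exactly 1: N_1 − N_0 = 24 − 3 = 21.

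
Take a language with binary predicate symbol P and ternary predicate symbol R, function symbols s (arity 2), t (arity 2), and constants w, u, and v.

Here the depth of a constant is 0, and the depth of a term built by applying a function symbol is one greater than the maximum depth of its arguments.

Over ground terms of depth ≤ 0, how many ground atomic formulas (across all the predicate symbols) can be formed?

36

First count ground terms of depth ≤ 0.
Write N_k for the number of ground terms of depth ≤ k. A term of depth ≤ k is either a constant or a function symbol applied to arguments of depth ≤ k−1, so N_k = 3 + N_{k-1}^2 + N_{k-1}^2.
N_0 = 3
Explicitly: w, u, v.
So |H| = 3.
A ground atom is a predicate applied to a tuple of terms from H, so the count is the sum over predicates of |H|^arity:
  P: 3^2 = 9;  R: 3^3 = 27
Total ground atoms: 9 + 27 = 36.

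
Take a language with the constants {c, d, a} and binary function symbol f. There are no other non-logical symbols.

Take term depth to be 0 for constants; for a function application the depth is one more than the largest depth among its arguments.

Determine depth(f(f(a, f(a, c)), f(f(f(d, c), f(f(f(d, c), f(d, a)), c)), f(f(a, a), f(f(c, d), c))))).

6

depth(f(a, c)) = 1 + max(0, 0) = 1
depth(f(a, f(a, c))) = 1 + max(0, 1) = 2
depth(f(d, c)) = 1 + max(0, 0) = 1
depth(f(d, a)) = 1 + max(0, 0) = 1
depth(f(f(d, c), f(d, a))) = 1 + max(1, 1) = 2
depth(f(f(f(d, c), f(d, a)), c)) = 1 + max(2, 0) = 3
depth(f(f(d, c), f(f(f(d, c), f(d, a)), c))) = 1 + max(1, 3) = 4
depth(f(a, a)) = 1 + max(0, 0) = 1
depth(f(c, d)) = 1 + max(0, 0) = 1
depth(f(f(c, d), c)) = 1 + max(1, 0) = 2
depth(f(f(a, a), f(f(c, d), c))) = 1 + max(1, 2) = 3
depth(f(f(f(d, c), f(f(f(d, c), f(d, a)), c)), f(f(a, a), f(f(c, d), c)))) = 1 + max(4, 3) = 5
depth(f(f(a, f(a, c)), f(f(f(d, c), f(f(f(d, c), f(d, a)), c)), f(f(a, a), f(f(c, d), c))))) = 1 + max(2, 5) = 6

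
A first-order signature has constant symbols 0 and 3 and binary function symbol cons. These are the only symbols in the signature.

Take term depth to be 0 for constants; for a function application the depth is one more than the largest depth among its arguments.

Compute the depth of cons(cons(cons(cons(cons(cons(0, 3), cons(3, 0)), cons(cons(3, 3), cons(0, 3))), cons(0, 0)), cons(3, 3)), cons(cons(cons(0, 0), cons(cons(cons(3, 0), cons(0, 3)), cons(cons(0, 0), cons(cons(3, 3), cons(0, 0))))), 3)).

depth(cons(0, 3)) = 1 + max(0, 0) = 1
depth(cons(3, 0)) = 1 + max(0, 0) = 1
depth(cons(cons(0, 3), cons(3, 0))) = 1 + max(1, 1) = 2
depth(cons(3, 3)) = 1 + max(0, 0) = 1
depth(cons(cons(3, 3), cons(0, 3))) = 1 + max(1, 1) = 2
depth(cons(cons(cons(0, 3), cons(3, 0)), cons(cons(3, 3), cons(0, 3)))) = 1 + max(2, 2) = 3
depth(cons(0, 0)) = 1 + max(0, 0) = 1
depth(cons(cons(cons(cons(0, 3), cons(3, 0)), cons(cons(3, 3), cons(0, 3))), cons(0, 0))) = 1 + max(3, 1) = 4
depth(cons(cons(cons(cons(cons(0, 3), cons(3, 0)), cons(cons(3, 3), cons(0, 3))), cons(0, 0)), cons(3, 3))) = 1 + max(4, 1) = 5
depth(cons(cons(3, 0), cons(0, 3))) = 1 + max(1, 1) = 2
depth(cons(cons(3, 3), cons(0, 0))) = 1 + max(1, 1) = 2
depth(cons(cons(0, 0), cons(cons(3, 3), cons(0, 0)))) = 1 + max(1, 2) = 3
depth(cons(cons(cons(3, 0), cons(0, 3)), cons(cons(0, 0), cons(cons(3, 3), cons(0, 0))))) = 1 + max(2, 3) = 4
depth(cons(cons(0, 0), cons(cons(cons(3, 0), cons(0, 3)), cons(cons(0, 0), cons(cons(3, 3), cons(0, 0)))))) = 1 + max(1, 4) = 5
depth(cons(cons(cons(0, 0), cons(cons(cons(3, 0), cons(0, 3)), cons(cons(0, 0), cons(cons(3, 3), cons(0, 0))))), 3)) = 1 + max(5, 0) = 6
depth(cons(cons(cons(cons(cons(cons(0, 3), cons(3, 0)), cons(cons(3, 3), cons(0, 3))), cons(0, 0)), cons(3, 3)), cons(cons(cons(0, 0), cons(cons(cons(3, 0), cons(0, 3)), cons(cons(0, 0), cons(cons(3, 3), cons(0, 0))))), 3))) = 1 + max(5, 6) = 7

7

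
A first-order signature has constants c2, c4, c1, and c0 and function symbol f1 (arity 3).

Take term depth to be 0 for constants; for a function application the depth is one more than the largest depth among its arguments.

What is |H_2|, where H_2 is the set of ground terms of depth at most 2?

Let N_k = |{terms of depth ≤ k}|. Then N_0 = 4 and N_k = 4 + N_{k-1}^3 for k ≥ 1 (one summand per function symbol, arity giving the exponent).
N_0 = 4
N_1 = 4 + 4^3 = 68
N_2 = 4 + 68^3 = 314436

314436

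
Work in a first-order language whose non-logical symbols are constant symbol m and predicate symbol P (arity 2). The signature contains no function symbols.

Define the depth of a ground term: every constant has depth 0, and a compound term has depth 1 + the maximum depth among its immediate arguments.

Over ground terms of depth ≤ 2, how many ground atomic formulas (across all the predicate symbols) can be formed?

First count ground terms of depth ≤ 2.
With no function symbols every ground term is a constant, so there is exactly 1 ground term at every depth bound.
N_0 = 1
N_1 = 1
N_2 = 1
Explicitly: m.
So |H| = 1.
Ground atoms are formed by filling each argument slot of a predicate with a term from H, so an r-ary predicate gives |H|^r atoms:
  P: 1^2 = 1
Total ground atoms: 1.

1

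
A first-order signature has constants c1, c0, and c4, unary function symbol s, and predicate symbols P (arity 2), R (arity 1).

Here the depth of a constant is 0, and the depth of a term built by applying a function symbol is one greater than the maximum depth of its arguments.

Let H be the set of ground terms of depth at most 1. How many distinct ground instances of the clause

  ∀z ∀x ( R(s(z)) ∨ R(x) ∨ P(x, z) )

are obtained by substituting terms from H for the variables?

36

Ground terms of depth ≤ 1:
  If N_k denotes the number of depth-≤k ground terms, the 3 constants give N_0 = 3, and each function symbol of arity r contributes N_{k-1}^r new terms at level k: N_k = 3 + N_{k-1}.
  N_0 = 3
  N_1 = 3 + 3 = 6
  Explicitly: c1, c0, c4, s(c1), s(c0), s(c4).
So there are 6 ground terms available for substitution.
There are 2 variables to instantiate (z, x), each occurring in at least one literal, so different choices give different ground instances.
Number of ground instances = 6^2 = 36.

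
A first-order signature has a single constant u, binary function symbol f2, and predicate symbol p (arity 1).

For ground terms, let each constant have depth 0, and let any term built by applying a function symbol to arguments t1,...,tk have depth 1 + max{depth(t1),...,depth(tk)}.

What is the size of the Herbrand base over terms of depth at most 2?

5

First count ground terms of depth ≤ 2.
Write N_k for the number of ground terms of depth ≤ k. A term of depth ≤ k is either a constant or a function symbol applied to arguments of depth ≤ k−1, so N_k = 1 + N_{k-1}^2.
N_0 = 1
N_1 = 1 + 1^2 = 2
N_2 = 1 + 2^2 = 5
So |H| = 5.
For each predicate symbol, the number of ground atoms is |H| raised to its arity; summing:
  p: 5
Total ground atoms: 5.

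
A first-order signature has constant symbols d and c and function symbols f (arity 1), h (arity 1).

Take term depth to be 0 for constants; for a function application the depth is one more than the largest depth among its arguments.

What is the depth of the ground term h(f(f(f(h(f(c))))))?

depth(f(c)) = 1 + depth(c) = 1 + 0 = 1
depth(h(f(c))) = 1 + depth(f(c)) = 1 + 1 = 2
depth(f(h(f(c)))) = 1 + depth(h(f(c))) = 1 + 2 = 3
depth(f(f(h(f(c))))) = 1 + depth(f(h(f(c)))) = 1 + 3 = 4
depth(f(f(f(h(f(c)))))) = 1 + depth(f(f(h(f(c))))) = 1 + 4 = 5
depth(h(f(f(f(h(f(c))))))) = 1 + depth(f(f(f(h(f(c)))))) = 1 + 5 = 6

6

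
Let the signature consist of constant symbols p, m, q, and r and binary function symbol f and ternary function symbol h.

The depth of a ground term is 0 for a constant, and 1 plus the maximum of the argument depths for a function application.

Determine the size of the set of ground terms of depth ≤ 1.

Count level by level. With function symbols f/2, h/3, the terms of depth ≤ k are the 4 constants together with each function applied to depth-≤(k−1) tuples, so N_k = 4 + N_{k-1}^2 + N_{k-1}^3.
N_0 = 4
N_1 = 4 + 4^2 + 4^3 = 84

84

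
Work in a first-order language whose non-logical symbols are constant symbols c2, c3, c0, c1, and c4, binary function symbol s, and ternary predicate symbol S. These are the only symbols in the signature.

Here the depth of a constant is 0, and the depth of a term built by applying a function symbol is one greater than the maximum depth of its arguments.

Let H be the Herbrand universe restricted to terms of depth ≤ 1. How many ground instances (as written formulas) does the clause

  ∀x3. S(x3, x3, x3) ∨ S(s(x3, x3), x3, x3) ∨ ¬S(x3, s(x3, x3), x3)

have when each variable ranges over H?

30

Ground terms of depth ≤ 1:
  Write N_k for the number of ground terms of depth ≤ k. A term of depth ≤ k is either a constant or a function symbol applied to arguments of depth ≤ k−1, so N_k = 5 + N_{k-1}^2.
  N_0 = 5
  N_1 = 5 + 5^2 = 30
So there are 30 ground terms available for substitution.
There is 1 variable to instantiate (x3),  occurring in at least one literal, so different choices give different ground instances.
Number of ground instances = 30.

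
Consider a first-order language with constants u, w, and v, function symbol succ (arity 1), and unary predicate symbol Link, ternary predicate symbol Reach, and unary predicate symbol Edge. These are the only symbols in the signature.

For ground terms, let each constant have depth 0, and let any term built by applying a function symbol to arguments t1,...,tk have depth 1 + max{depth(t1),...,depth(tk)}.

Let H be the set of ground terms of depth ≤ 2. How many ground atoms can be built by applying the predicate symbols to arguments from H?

747

First count ground terms of depth ≤ 2.
Write N_k for the number of ground terms of depth ≤ k. A term of depth ≤ k is either a constant or a function symbol applied to arguments of depth ≤ k−1, so N_k = 3 + N_{k-1}.
N_0 = 3
N_1 = 3 + 3 = 6
N_2 = 3 + 6 = 9
So |H| = 9.
For each predicate symbol, the number of ground atoms is |H| raised to its arity; summing:
  Link: 9;  Reach: 9^3 = 729;  Edge: 9
Total ground atoms: 9 + 729 + 9 = 747.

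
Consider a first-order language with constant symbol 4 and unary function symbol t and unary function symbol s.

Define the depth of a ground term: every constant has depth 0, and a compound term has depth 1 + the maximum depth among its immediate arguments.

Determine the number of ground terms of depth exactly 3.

Count level by level. With function symbols t/1, s/1, the terms of depth ≤ k are the 1 constant together with each function applied to depth-≤(k−1) tuples, so N_k = 1 + N_{k-1} + N_{k-1}.
N_0 = 1
N_1 = 1 + 1 + 1 = 3
N_2 = 1 + 3 + 3 = 7
N_3 = 1 + 7 + 7 = 15
Terms of depth exactly 3: N_3 − N_2 = 15 − 7 = 8.

8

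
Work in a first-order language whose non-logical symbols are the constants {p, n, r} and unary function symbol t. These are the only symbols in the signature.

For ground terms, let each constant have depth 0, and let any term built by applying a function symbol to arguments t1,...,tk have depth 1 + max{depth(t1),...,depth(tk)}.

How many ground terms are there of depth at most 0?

3

Count level by level. With function symbols t/1, the terms of depth ≤ k are the 3 constants together with each function applied to depth-≤(k−1) tuples, so N_k = 3 + N_{k-1}.
N_0 = 3
Explicitly: p, n, r.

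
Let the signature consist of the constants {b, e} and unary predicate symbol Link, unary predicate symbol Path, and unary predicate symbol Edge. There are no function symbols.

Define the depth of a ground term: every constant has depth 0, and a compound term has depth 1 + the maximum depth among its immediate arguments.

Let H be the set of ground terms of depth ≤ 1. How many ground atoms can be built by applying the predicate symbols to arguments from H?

6

First count ground terms of depth ≤ 1.
With no function symbols every ground term is a constant, so there are exactly 2 ground terms at every depth bound.
N_0 = 2
N_1 = 2
Explicitly: b, e.
So |H| = 2.
For each predicate symbol, the number of ground atoms is |H| raised to its arity; summing:
  Link: 2;  Path: 2;  Edge: 2
Total ground atoms: 2 + 2 + 2 = 6.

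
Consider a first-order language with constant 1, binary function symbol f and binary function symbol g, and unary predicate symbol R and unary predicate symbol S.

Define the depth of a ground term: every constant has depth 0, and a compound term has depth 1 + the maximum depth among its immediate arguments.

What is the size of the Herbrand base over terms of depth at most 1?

6

First count ground terms of depth ≤ 1.
Let N_k = |{terms of depth ≤ k}|. Then N_0 = 1 and N_k = 1 + N_{k-1}^2 + N_{k-1}^2 for k ≥ 1 (one summand per function symbol, arity giving the exponent).
N_0 = 1
N_1 = 1 + 1^2 + 1^2 = 3
Explicitly: 1, f(1, 1), g(1, 1).
So |H| = 3.
Each predicate of arity r yields |H|^r ground atoms (one per choice of an r-tuple from H):
  R: 3;  S: 3
Total ground atoms: 3 + 3 = 6.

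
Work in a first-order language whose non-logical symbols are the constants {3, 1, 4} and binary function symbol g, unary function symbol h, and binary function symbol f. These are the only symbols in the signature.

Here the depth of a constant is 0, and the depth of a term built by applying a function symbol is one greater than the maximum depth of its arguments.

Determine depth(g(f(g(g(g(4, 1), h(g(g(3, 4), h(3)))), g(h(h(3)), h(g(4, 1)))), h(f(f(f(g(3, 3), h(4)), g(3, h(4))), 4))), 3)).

7

depth(g(4, 1)) = 1 + max(0, 0) = 1
depth(g(3, 4)) = 1 + max(0, 0) = 1
depth(h(3)) = 1 + depth(3) = 1 + 0 = 1
depth(g(g(3, 4), h(3))) = 1 + max(1, 1) = 2
depth(h(g(g(3, 4), h(3)))) = 1 + depth(g(g(3, 4), h(3))) = 1 + 2 = 3
depth(g(g(4, 1), h(g(g(3, 4), h(3))))) = 1 + max(1, 3) = 4
depth(h(h(3))) = 1 + depth(h(3)) = 1 + 1 = 2
depth(h(g(4, 1))) = 1 + depth(g(4, 1)) = 1 + 1 = 2
depth(g(h(h(3)), h(g(4, 1)))) = 1 + max(2, 2) = 3
depth(g(g(g(4, 1), h(g(g(3, 4), h(3)))), g(h(h(3)), h(g(4, 1))))) = 1 + max(4, 3) = 5
depth(g(3, 3)) = 1 + max(0, 0) = 1
depth(h(4)) = 1 + depth(4) = 1 + 0 = 1
depth(f(g(3, 3), h(4))) = 1 + max(1, 1) = 2
depth(g(3, h(4))) = 1 + max(0, 1) = 2
depth(f(f(g(3, 3), h(4)), g(3, h(4)))) = 1 + max(2, 2) = 3
depth(f(f(f(g(3, 3), h(4)), g(3, h(4))), 4)) = 1 + max(3, 0) = 4
depth(h(f(f(f(g(3, 3), h(4)), g(3, h(4))), 4))) = 1 + depth(f(f(f(g(3, 3), h(4)), g(3, h(4))), 4)) = 1 + 4 = 5
depth(f(g(g(g(4, 1), h(g(g(3, 4), h(3)))), g(h(h(3)), h(g(4, 1)))), h(f(f(f(g(3, 3), h(4)), g(3, h(4))), 4)))) = 1 + max(5, 5) = 6
depth(g(f(g(g(g(4, 1), h(g(g(3, 4), h(3)))), g(h(h(3)), h(g(4, 1)))), h(f(f(f(g(3, 3), h(4)), g(3, h(4))), 4))), 3)) = 1 + max(6, 0) = 7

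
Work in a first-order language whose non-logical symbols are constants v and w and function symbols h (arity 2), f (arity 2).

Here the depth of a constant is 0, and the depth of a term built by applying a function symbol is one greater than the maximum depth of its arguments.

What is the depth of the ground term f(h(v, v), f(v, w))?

2

depth(h(v, v)) = 1 + max(0, 0) = 1
depth(f(v, w)) = 1 + max(0, 0) = 1
depth(f(h(v, v), f(v, w))) = 1 + max(1, 1) = 2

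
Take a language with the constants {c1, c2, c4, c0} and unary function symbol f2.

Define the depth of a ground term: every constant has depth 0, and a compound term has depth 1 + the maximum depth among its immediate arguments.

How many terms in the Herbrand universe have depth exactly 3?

4

Let N_k = |{terms of depth ≤ k}|. Then N_0 = 4 and N_k = 4 + N_{k-1} for k ≥ 1 (one summand per function symbol, arity giving the exponent).
N_0 = 4
N_1 = 4 + 4 = 8
N_2 = 4 + 8 = 12
N_3 = 4 + 12 = 16
Terms of depth exactly 3: N_3 − N_2 = 16 − 12 = 4.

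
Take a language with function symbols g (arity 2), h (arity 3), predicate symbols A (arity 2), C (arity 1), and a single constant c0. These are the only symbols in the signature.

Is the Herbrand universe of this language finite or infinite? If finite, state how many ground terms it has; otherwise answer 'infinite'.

The signature has at least one function symbol (g, arity 2) and at least one constant (c0).
Iterating g gives infinitely many distinct ground terms: c0, g(c0, c0), g(g(c0, c0), g(c0, c0)), ...
So the Herbrand universe is infinite.

infinite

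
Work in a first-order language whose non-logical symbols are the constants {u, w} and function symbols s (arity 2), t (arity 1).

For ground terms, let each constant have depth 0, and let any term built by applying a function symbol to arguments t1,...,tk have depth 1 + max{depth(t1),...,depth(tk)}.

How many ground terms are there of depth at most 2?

If N_k denotes the number of depth-≤k ground terms, the 2 constants give N_0 = 2, and each function symbol of arity r contributes N_{k-1}^r new terms at level k: N_k = 2 + N_{k-1}^2 + N_{k-1}.
N_0 = 2
N_1 = 2 + 2^2 + 2 = 8
N_2 = 2 + 8^2 + 8 = 74

74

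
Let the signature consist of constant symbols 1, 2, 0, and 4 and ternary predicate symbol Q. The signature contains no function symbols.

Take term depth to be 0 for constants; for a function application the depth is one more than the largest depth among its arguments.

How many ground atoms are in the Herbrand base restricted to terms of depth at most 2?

64

First count ground terms of depth ≤ 2.
With no function symbols every ground term is a constant, so there are exactly 4 ground terms at every depth bound.
N_0 = 4
N_1 = 4
N_2 = 4
Explicitly: 1, 2, 0, 4.
So |H| = 4.
For each predicate symbol, the number of ground atoms is |H| raised to its arity; summing:
  Q: 4^3 = 64
Total ground atoms: 64.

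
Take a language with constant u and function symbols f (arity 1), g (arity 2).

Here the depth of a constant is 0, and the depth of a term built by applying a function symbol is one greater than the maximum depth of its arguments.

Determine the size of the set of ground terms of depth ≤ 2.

13

Let N_k = |{terms of depth ≤ k}|. Then N_0 = 1 and N_k = 1 + N_{k-1} + N_{k-1}^2 for k ≥ 1 (one summand per function symbol, arity giving the exponent).
N_0 = 1
N_1 = 1 + 1 + 1^2 = 3
N_2 = 1 + 3 + 3^2 = 13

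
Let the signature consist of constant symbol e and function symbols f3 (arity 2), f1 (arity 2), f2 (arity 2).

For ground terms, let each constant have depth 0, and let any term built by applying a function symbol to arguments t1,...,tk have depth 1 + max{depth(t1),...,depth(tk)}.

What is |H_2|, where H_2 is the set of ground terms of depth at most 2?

Let N_k count ground terms of depth at most k. Each non-constant term of depth ≤ k is some function symbol applied to depth-≤(k−1) arguments, giving N_k = 1 + N_{k-1}^2 + N_{k-1}^2 + N_{k-1}^2.
N_0 = 1
N_1 = 1 + 1^2 + 1^2 + 1^2 = 4
N_2 = 1 + 4^2 + 4^2 + 4^2 = 49

49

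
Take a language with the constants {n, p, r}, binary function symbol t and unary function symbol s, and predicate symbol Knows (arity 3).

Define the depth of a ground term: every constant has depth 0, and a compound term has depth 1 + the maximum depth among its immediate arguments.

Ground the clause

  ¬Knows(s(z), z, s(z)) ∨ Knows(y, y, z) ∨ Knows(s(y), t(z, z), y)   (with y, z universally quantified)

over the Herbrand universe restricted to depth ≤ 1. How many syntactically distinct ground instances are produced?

225

Ground terms of depth ≤ 1:
  If N_k denotes the number of depth-≤k ground terms, the 3 constants give N_0 = 3, and each function symbol of arity r contributes N_{k-1}^r new terms at level k: N_k = 3 + N_{k-1}^2 + N_{k-1}.
  N_0 = 3
  N_1 = 3 + 3^2 + 3 = 15
So there are 15 ground terms available for substitution.
Each of y, z ranges independently over the available ground terms, and distinct assignments produce distinct instances.
Number of ground instances = 15^2 = 225.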